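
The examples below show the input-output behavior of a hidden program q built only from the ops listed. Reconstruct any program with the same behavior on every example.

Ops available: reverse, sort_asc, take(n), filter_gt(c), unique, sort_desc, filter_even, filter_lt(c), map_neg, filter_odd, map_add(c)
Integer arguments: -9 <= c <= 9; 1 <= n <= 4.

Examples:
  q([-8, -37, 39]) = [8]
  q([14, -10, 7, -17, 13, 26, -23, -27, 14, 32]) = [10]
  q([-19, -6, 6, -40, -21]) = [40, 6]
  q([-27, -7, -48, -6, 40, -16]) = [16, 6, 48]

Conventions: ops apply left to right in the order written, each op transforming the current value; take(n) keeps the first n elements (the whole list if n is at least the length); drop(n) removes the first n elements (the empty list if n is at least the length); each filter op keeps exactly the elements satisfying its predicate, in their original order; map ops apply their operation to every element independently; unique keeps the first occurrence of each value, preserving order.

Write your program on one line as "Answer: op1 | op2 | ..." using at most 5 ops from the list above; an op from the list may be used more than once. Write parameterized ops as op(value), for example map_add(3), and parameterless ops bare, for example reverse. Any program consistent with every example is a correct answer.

filter_even | reverse | filter_lt(-3) | map_neg

Check, running the answer program on each example:
  [-8, -37, 39] -> [-8] -> [-8] -> [-8] -> [8]
  [14, -10, 7, -17, 13, 26, -23, -27, 14, 32] -> [14, -10, 26, 14, 32] -> [32, 14, 26, -10, 14] -> [-10] -> [10]
  [-19, -6, 6, -40, -21] -> [-6, 6, -40] -> [-40, 6, -6] -> [-40, -6] -> [40, 6]
  [-27, -7, -48, -6, 40, -16] -> [-48, -6, 40, -16] -> [-16, 40, -6, -48] -> [-16, -6, -48] -> [16, 6, 48]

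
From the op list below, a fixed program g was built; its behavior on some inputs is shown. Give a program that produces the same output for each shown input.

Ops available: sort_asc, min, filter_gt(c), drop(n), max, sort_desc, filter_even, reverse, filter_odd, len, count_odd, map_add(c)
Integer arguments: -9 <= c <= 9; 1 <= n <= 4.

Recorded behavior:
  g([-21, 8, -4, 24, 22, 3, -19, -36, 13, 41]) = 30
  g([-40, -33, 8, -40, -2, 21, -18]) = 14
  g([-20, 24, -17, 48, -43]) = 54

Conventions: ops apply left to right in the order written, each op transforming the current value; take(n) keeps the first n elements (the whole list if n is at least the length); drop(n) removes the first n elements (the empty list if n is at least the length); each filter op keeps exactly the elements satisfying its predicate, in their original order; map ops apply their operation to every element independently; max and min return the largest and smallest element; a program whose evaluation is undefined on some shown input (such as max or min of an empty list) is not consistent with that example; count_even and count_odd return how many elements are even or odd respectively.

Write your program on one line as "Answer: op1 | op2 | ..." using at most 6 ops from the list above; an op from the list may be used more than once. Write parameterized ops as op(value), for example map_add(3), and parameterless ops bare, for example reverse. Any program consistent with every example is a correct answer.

map_add(6) | reverse | filter_even | reverse | max

Check, running the answer program on each example:
  [-21, 8, -4, 24, 22, 3, -19, -36, 13, 41] -> [-15, 14, 2, 30, 28, 9, -13, -30, 19, 47] -> [47, 19, -30, -13, 9, 28, 30, 2, 14, -15] -> [-30, 28, 30, 2, 14] -> [14, 2, 30, 28, -30] -> 30
  [-40, -33, 8, -40, -2, 21, -18] -> [-34, -27, 14, -34, 4, 27, -12] -> [-12, 27, 4, -34, 14, -27, -34] -> [-12, 4, -34, 14, -34] -> [-34, 14, -34, 4, -12] -> 14
  [-20, 24, -17, 48, -43] -> [-14, 30, -11, 54, -37] -> [-37, 54, -11, 30, -14] -> [54, 30, -14] -> [-14, 30, 54] -> 54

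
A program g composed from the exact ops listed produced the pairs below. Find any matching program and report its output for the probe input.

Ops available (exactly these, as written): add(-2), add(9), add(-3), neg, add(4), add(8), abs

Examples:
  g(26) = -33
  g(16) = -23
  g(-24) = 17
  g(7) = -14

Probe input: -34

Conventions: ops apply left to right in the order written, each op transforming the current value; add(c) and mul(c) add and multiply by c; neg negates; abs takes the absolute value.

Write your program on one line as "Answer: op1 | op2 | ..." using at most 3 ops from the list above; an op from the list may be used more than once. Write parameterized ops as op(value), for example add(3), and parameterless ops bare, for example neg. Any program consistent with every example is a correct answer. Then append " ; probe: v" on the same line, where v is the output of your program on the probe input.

add(4) | neg | add(-3) ; probe: 27

Check, running the answer program on each example:
  26 -> 30 -> -30 -> -33
  16 -> 20 -> -20 -> -23
  -24 -> -20 -> 20 -> 17
  7 -> 11 -> -11 -> -14
  probe: -34 -> -30 -> 30 -> 27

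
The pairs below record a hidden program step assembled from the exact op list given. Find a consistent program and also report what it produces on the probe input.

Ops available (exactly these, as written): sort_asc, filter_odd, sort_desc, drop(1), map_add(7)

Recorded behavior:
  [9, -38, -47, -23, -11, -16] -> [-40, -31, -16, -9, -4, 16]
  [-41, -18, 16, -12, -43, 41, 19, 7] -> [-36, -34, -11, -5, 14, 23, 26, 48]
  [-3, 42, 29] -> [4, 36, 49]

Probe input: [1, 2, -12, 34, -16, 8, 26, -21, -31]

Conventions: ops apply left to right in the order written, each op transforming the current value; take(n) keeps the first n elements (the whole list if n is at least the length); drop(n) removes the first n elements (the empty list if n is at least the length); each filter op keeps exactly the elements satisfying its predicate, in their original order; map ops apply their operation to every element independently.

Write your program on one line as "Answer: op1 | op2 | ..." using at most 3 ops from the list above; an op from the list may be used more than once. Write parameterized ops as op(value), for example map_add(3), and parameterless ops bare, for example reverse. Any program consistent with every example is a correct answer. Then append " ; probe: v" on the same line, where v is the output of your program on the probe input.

map_add(7) | sort_desc | sort_asc ; probe: [-24, -14, -9, -5, 8, 9, 15, 33, 41]

Check, running the answer program on each example:
  [9, -38, -47, -23, -11, -16] -> [16, -31, -40, -16, -4, -9] -> [16, -4, -9, -16, -31, -40] -> [-40, -31, -16, -9, -4, 16]
  [-41, -18, 16, -12, -43, 41, 19, 7] -> [-34, -11, 23, -5, -36, 48, 26, 14] -> [48, 26, 23, 14, -5, -11, -34, -36] -> [-36, -34, -11, -5, 14, 23, 26, 48]
  [-3, 42, 29] -> [4, 49, 36] -> [49, 36, 4] -> [4, 36, 49]
  probe: [1, 2, -12, 34, -16, 8, 26, -21, -31] -> [8, 9, -5, 41, -9, 15, 33, -14, -24] -> [41, 33, 15, 9, 8, -5, -9, -14, -24] -> [-24, -14, -9, -5, 8, 9, 15, 33, 41]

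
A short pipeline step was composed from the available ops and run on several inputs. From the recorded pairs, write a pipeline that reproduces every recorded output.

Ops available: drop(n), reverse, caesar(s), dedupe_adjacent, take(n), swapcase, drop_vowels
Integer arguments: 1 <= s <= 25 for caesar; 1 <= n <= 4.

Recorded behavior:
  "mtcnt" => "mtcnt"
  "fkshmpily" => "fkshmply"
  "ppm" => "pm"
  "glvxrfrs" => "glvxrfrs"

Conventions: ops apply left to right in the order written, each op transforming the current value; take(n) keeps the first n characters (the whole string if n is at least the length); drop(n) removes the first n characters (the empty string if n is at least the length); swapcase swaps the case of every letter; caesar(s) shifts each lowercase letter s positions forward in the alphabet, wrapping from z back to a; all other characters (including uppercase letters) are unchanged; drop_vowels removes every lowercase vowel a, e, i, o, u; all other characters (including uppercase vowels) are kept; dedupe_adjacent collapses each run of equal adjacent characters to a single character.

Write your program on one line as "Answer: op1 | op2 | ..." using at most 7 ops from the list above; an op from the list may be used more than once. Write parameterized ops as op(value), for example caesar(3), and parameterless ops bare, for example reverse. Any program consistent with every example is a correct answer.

drop_vowels | caesar(4) | dedupe_adjacent | caesar(6) | caesar(18) | caesar(24)

Check, running the answer program on each example:
  "mtcnt" -> "mtcnt" -> "qxgrx" -> "qxgrx" -> "wdmxd" -> "ovepv" -> "mtcnt"
  "fkshmpily" -> "fkshmply" -> "jowlqtpc" -> "jowlqtpc" -> "pucrwzvi" -> "hmujorna" -> "fkshmply"
  "ppm" -> "ppm" -> "ttq" -> "tq" -> "zw" -> "ro" -> "pm"
  "glvxrfrs" -> "glvxrfrs" -> "kpzbvjvw" -> "kpzbvjvw" -> "qvfhbpbc" -> "inxzthtu" -> "glvxrfrs"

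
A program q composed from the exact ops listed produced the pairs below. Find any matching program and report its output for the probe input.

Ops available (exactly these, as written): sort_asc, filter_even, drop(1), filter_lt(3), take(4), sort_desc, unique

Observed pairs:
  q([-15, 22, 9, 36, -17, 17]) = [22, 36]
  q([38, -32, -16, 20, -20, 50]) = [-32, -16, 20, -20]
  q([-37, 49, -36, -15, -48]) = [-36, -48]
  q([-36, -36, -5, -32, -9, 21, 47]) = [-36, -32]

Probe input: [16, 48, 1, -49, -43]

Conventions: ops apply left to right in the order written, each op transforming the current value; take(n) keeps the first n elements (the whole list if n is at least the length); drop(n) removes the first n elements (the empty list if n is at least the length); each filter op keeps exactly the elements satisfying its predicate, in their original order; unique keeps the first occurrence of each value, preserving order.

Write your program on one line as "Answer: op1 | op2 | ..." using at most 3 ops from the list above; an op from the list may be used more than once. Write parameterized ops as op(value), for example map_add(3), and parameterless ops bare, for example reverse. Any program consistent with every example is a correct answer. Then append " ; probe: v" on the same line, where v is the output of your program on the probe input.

drop(1) | filter_even | take(4) ; probe: [48]

Check, running the answer program on each example:
  [-15, 22, 9, 36, -17, 17] -> [22, 9, 36, -17, 17] -> [22, 36] -> [22, 36]
  [38, -32, -16, 20, -20, 50] -> [-32, -16, 20, -20, 50] -> [-32, -16, 20, -20, 50] -> [-32, -16, 20, -20]
  [-37, 49, -36, -15, -48] -> [49, -36, -15, -48] -> [-36, -48] -> [-36, -48]
  [-36, -36, -5, -32, -9, 21, 47] -> [-36, -5, -32, -9, 21, 47] -> [-36, -32] -> [-36, -32]
  probe: [16, 48, 1, -49, -43] -> [48, 1, -49, -43] -> [48] -> [48]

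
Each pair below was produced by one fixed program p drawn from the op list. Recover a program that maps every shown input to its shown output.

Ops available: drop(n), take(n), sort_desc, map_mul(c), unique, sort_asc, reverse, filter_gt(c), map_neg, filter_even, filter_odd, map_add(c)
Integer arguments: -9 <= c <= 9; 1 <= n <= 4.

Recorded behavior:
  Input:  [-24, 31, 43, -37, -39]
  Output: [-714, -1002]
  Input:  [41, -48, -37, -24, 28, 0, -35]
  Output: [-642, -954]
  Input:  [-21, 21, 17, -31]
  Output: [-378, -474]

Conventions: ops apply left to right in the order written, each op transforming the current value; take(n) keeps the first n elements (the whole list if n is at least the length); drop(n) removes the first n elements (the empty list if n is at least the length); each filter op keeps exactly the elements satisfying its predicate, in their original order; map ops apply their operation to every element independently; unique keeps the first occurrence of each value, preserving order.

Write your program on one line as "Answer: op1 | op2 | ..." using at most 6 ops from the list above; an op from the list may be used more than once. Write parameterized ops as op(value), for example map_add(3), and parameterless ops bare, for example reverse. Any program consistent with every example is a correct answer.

filter_gt(1) | sort_asc | map_mul(4) | map_add(-5) | map_mul(6) | map_neg

Check, running the answer program on each example:
  [-24, 31, 43, -37, -39] -> [31, 43] -> [31, 43] -> [124, 172] -> [119, 167] -> [714, 1002] -> [-714, -1002]
  [41, -48, -37, -24, 28, 0, -35] -> [41, 28] -> [28, 41] -> [112, 164] -> [107, 159] -> [642, 954] -> [-642, -954]
  [-21, 21, 17, -31] -> [21, 17] -> [17, 21] -> [68, 84] -> [63, 79] -> [378, 474] -> [-378, -474]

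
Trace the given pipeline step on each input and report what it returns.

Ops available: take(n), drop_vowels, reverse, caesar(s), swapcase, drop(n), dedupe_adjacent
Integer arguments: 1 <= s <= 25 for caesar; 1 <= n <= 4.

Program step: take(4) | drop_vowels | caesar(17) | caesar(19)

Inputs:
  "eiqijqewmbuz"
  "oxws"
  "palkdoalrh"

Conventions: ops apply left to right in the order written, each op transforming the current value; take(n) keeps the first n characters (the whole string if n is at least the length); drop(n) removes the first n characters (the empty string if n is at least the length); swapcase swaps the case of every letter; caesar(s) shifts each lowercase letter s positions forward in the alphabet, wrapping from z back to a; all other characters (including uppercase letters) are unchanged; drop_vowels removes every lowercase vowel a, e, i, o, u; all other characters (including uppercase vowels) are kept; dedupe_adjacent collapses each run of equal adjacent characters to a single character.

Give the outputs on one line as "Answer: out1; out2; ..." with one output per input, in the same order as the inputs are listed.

"a"; "hgc"; "zvu"

Execution, op by op:
  "eiqijqewmbuz" -> "eiqi" -> "q" -> "h" -> "a"
  "oxws" -> "oxws" -> "xws" -> "onj" -> "hgc"
  "palkdoalrh" -> "palk" -> "plk" -> "gcb" -> "zvu"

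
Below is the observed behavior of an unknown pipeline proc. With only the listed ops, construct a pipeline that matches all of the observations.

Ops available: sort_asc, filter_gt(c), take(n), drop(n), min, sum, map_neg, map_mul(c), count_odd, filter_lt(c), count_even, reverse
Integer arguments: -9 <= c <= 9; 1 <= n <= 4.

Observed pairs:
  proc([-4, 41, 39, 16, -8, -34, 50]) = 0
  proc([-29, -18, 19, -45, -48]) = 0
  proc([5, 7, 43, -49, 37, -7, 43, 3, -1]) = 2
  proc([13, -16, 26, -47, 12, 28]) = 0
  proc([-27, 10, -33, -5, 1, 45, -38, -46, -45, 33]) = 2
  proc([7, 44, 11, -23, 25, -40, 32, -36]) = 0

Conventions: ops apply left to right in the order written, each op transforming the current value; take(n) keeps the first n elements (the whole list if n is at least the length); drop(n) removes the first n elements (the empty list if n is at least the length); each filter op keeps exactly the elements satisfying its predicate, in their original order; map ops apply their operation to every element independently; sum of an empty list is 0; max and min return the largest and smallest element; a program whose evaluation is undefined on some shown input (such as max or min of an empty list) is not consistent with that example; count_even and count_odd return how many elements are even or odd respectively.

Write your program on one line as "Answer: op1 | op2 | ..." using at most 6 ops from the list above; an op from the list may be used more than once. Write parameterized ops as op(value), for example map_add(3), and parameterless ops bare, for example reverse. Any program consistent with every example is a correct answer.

map_mul(-9) | drop(4) | map_mul(-9) | drop(3) | reverse | count_odd

Check, running the answer program on each example:
  [-4, 41, 39, 16, -8, -34, 50] -> [36, -369, -351, -144, 72, 306, -450] -> [72, 306, -450] -> [-648, -2754, 4050] -> [] -> [] -> 0
  [-29, -18, 19, -45, -48] -> [261, 162, -171, 405, 432] -> [432] -> [-3888] -> [] -> [] -> 0
  [5, 7, 43, -49, 37, -7, 43, 3, -1] -> [-45, -63, -387, 441, -333, 63, -387, -27, 9] -> [-333, 63, -387, -27, 9] -> [2997, -567, 3483, 243, -81] -> [243, -81] -> [-81, 243] -> 2
  [13, -16, 26, -47, 12, 28] -> [-117, 144, -234, 423, -108, -252] -> [-108, -252] -> [972, 2268] -> [] -> [] -> 0
  [-27, 10, -33, -5, 1, 45, -38, -46, -45, 33] -> [243, -90, 297, 45, -9, -405, 342, 414, 405, -297] -> [-9, -405, 342, 414, 405, -297] -> [81, 3645, -3078, -3726, -3645, 2673] -> [-3726, -3645, 2673] -> [2673, -3645, -3726] -> 2
  [7, 44, 11, -23, 25, -40, 32, -36] -> [-63, -396, -99, 207, -225, 360, -288, 324] -> [-225, 360, -288, 324] -> [2025, -3240, 2592, -2916] -> [-2916] -> [-2916] -> 0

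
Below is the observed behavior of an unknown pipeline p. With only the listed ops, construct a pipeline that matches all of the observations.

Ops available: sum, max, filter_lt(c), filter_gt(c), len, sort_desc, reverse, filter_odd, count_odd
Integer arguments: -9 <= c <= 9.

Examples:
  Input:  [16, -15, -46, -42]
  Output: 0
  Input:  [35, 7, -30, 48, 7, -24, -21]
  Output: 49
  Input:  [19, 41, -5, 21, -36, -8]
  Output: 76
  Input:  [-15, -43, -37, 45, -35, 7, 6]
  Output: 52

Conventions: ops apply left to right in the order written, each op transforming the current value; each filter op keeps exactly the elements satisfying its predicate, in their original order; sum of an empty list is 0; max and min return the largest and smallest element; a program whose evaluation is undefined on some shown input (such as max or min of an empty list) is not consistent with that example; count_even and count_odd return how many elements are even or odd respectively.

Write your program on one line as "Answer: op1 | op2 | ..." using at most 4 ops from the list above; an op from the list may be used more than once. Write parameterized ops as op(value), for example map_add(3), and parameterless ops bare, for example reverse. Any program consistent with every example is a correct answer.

filter_odd | filter_gt(-8) | sort_desc | sum

Check, running the answer program on each example:
  [16, -15, -46, -42] -> [-15] -> [] -> [] -> 0
  [35, 7, -30, 48, 7, -24, -21] -> [35, 7, 7, -21] -> [35, 7, 7] -> [35, 7, 7] -> 49
  [19, 41, -5, 21, -36, -8] -> [19, 41, -5, 21] -> [19, 41, -5, 21] -> [41, 21, 19, -5] -> 76
  [-15, -43, -37, 45, -35, 7, 6] -> [-15, -43, -37, 45, -35, 7] -> [45, 7] -> [45, 7] -> 52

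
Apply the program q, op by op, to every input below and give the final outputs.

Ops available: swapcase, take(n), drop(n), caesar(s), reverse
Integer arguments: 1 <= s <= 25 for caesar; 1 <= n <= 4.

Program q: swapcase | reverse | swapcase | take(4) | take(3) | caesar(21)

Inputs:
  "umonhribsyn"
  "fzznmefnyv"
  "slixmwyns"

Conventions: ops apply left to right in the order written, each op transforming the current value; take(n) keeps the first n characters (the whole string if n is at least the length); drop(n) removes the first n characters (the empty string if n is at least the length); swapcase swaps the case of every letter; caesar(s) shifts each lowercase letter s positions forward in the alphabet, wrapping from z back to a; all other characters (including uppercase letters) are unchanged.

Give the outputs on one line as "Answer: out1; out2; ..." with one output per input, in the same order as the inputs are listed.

Execution, op by op:
  "umonhribsyn" -> "UMONHRIBSYN" -> "NYSBIRHNOMU" -> "nysbirhnomu" -> "nysb" -> "nys" -> "itn"
  "fzznmefnyv" -> "FZZNMEFNYV" -> "VYNFEMNZZF" -> "vynfemnzzf" -> "vynf" -> "vyn" -> "qti"
  "slixmwyns" -> "SLIXMWYNS" -> "SNYWMXILS" -> "snywmxils" -> "snyw" -> "sny" -> "nit"

"itn"; "qti"; "nit"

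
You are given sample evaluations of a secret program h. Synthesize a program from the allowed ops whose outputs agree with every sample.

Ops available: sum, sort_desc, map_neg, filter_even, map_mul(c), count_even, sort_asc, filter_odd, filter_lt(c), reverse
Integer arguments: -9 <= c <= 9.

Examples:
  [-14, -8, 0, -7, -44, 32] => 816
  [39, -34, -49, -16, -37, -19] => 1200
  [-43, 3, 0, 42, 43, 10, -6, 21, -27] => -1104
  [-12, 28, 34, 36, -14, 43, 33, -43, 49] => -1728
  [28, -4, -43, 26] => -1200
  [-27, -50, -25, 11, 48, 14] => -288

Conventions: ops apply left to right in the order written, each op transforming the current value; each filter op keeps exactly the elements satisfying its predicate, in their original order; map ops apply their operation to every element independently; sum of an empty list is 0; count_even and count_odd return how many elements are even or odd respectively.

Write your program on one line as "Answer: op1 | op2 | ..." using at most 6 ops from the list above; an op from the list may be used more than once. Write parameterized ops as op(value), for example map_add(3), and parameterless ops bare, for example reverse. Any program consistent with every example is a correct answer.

filter_even | map_mul(-6) | map_neg | reverse | map_mul(-4) | sum

Check, running the answer program on each example:
  [-14, -8, 0, -7, -44, 32] -> [-14, -8, 0, -44, 32] -> [84, 48, 0, 264, -192] -> [-84, -48, 0, -264, 192] -> [192, -264, 0, -48, -84] -> [-768, 1056, 0, 192, 336] -> 816
  [39, -34, -49, -16, -37, -19] -> [-34, -16] -> [204, 96] -> [-204, -96] -> [-96, -204] -> [384, 816] -> 1200
  [-43, 3, 0, 42, 43, 10, -6, 21, -27] -> [0, 42, 10, -6] -> [0, -252, -60, 36] -> [0, 252, 60, -36] -> [-36, 60, 252, 0] -> [144, -240, -1008, 0] -> -1104
  [-12, 28, 34, 36, -14, 43, 33, -43, 49] -> [-12, 28, 34, 36, -14] -> [72, -168, -204, -216, 84] -> [-72, 168, 204, 216, -84] -> [-84, 216, 204, 168, -72] -> [336, -864, -816, -672, 288] -> -1728
  [28, -4, -43, 26] -> [28, -4, 26] -> [-168, 24, -156] -> [168, -24, 156] -> [156, -24, 168] -> [-624, 96, -672] -> -1200
  [-27, -50, -25, 11, 48, 14] -> [-50, 48, 14] -> [300, -288, -84] -> [-300, 288, 84] -> [84, 288, -300] -> [-336, -1152, 1200] -> -288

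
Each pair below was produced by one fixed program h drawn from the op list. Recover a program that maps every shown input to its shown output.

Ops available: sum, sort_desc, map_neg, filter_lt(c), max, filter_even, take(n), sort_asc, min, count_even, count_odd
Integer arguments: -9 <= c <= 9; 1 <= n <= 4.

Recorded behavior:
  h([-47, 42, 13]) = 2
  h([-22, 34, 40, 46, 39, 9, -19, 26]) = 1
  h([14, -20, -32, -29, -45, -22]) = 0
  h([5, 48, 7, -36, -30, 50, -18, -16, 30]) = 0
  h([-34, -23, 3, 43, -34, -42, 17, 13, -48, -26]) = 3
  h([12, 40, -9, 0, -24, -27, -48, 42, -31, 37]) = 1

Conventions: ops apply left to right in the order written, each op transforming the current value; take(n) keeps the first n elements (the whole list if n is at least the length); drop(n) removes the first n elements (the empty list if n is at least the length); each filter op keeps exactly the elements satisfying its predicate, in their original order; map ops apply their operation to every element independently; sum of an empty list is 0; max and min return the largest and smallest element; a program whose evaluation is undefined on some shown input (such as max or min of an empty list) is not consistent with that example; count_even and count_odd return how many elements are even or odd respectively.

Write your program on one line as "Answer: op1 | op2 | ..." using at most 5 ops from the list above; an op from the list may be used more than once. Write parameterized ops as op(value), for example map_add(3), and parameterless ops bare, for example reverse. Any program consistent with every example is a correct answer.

sort_desc | take(3) | map_neg | count_odd

Check, running the answer program on each example:
  [-47, 42, 13] -> [42, 13, -47] -> [42, 13, -47] -> [-42, -13, 47] -> 2
  [-22, 34, 40, 46, 39, 9, -19, 26] -> [46, 40, 39, 34, 26, 9, -19, -22] -> [46, 40, 39] -> [-46, -40, -39] -> 1
  [14, -20, -32, -29, -45, -22] -> [14, -20, -22, -29, -32, -45] -> [14, -20, -22] -> [-14, 20, 22] -> 0
  [5, 48, 7, -36, -30, 50, -18, -16, 30] -> [50, 48, 30, 7, 5, -16, -18, -30, -36] -> [50, 48, 30] -> [-50, -48, -30] -> 0
  [-34, -23, 3, 43, -34, -42, 17, 13, -48, -26] -> [43, 17, 13, 3, -23, -26, -34, -34, -42, -48] -> [43, 17, 13] -> [-43, -17, -13] -> 3
  [12, 40, -9, 0, -24, -27, -48, 42, -31, 37] -> [42, 40, 37, 12, 0, -9, -24, -27, -31, -48] -> [42, 40, 37] -> [-42, -40, -37] -> 1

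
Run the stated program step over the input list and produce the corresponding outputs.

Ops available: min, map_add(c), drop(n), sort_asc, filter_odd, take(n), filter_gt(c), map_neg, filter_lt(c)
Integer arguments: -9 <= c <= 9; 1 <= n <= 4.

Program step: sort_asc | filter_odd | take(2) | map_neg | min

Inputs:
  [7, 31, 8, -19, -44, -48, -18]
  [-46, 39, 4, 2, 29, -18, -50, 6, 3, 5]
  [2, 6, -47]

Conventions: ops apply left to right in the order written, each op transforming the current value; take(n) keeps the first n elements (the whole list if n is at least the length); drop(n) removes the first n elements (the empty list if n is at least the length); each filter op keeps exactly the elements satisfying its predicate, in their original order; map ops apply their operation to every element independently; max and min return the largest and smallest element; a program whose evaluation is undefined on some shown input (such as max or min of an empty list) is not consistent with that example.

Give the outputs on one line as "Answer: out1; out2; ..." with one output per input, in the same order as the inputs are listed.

Execution, op by op:
  [7, 31, 8, -19, -44, -48, -18] -> [-48, -44, -19, -18, 7, 8, 31] -> [-19, 7, 31] -> [-19, 7] -> [19, -7] -> -7
  [-46, 39, 4, 2, 29, -18, -50, 6, 3, 5] -> [-50, -46, -18, 2, 3, 4, 5, 6, 29, 39] -> [3, 5, 29, 39] -> [3, 5] -> [-3, -5] -> -5
  [2, 6, -47] -> [-47, 2, 6] -> [-47] -> [-47] -> [47] -> 47

-7; -5; 47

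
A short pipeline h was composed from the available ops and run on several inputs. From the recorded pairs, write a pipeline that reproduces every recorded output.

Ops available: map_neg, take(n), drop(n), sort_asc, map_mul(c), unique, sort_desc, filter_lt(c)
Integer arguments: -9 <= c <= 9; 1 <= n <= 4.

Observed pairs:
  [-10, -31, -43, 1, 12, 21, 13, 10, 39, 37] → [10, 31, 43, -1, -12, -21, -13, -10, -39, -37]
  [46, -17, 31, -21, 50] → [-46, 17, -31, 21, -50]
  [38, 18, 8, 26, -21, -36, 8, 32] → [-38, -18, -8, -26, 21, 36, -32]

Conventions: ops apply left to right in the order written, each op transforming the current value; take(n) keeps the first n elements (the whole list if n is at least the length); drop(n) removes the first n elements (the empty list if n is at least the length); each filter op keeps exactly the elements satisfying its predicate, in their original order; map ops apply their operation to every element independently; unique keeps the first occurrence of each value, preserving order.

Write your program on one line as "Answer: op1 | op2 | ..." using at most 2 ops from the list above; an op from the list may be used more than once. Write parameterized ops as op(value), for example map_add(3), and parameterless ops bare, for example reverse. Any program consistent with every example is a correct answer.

unique | map_neg

Check, running the answer program on each example:
  [-10, -31, -43, 1, 12, 21, 13, 10, 39, 37] -> [-10, -31, -43, 1, 12, 21, 13, 10, 39, 37] -> [10, 31, 43, -1, -12, -21, -13, -10, -39, -37]
  [46, -17, 31, -21, 50] -> [46, -17, 31, -21, 50] -> [-46, 17, -31, 21, -50]
  [38, 18, 8, 26, -21, -36, 8, 32] -> [38, 18, 8, 26, -21, -36, 32] -> [-38, -18, -8, -26, 21, 36, -32]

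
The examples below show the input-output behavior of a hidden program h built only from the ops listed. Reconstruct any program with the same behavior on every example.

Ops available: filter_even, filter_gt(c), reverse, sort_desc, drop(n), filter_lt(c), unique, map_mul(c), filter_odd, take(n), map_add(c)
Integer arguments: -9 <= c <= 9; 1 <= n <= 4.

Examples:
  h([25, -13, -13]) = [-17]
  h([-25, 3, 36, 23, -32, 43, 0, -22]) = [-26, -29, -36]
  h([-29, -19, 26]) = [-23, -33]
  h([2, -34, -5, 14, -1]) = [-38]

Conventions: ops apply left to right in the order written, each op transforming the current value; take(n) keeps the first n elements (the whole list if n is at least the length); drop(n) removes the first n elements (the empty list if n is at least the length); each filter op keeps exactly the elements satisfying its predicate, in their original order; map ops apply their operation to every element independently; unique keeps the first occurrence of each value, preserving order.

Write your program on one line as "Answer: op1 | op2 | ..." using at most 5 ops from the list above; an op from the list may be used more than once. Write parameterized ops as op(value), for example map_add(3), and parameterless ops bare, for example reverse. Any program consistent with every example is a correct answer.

filter_lt(-6) | unique | sort_desc | map_add(-4)

Check, running the answer program on each example:
  [25, -13, -13] -> [-13, -13] -> [-13] -> [-13] -> [-17]
  [-25, 3, 36, 23, -32, 43, 0, -22] -> [-25, -32, -22] -> [-25, -32, -22] -> [-22, -25, -32] -> [-26, -29, -36]
  [-29, -19, 26] -> [-29, -19] -> [-29, -19] -> [-19, -29] -> [-23, -33]
  [2, -34, -5, 14, -1] -> [-34] -> [-34] -> [-34] -> [-38]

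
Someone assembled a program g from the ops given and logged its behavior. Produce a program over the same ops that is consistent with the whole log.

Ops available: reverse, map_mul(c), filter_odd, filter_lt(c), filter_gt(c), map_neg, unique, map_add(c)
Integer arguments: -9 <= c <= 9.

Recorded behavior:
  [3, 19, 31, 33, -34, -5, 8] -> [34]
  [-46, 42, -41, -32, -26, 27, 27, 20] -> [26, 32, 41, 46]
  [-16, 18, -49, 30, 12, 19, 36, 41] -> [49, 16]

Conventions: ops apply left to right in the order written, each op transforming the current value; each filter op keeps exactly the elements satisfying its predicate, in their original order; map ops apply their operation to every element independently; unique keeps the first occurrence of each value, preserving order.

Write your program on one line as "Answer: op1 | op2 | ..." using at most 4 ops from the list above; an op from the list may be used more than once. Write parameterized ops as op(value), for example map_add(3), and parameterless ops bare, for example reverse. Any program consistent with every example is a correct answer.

filter_lt(-8) | reverse | map_neg

Check, running the answer program on each example:
  [3, 19, 31, 33, -34, -5, 8] -> [-34] -> [-34] -> [34]
  [-46, 42, -41, -32, -26, 27, 27, 20] -> [-46, -41, -32, -26] -> [-26, -32, -41, -46] -> [26, 32, 41, 46]
  [-16, 18, -49, 30, 12, 19, 36, 41] -> [-16, -49] -> [-49, -16] -> [49, 16]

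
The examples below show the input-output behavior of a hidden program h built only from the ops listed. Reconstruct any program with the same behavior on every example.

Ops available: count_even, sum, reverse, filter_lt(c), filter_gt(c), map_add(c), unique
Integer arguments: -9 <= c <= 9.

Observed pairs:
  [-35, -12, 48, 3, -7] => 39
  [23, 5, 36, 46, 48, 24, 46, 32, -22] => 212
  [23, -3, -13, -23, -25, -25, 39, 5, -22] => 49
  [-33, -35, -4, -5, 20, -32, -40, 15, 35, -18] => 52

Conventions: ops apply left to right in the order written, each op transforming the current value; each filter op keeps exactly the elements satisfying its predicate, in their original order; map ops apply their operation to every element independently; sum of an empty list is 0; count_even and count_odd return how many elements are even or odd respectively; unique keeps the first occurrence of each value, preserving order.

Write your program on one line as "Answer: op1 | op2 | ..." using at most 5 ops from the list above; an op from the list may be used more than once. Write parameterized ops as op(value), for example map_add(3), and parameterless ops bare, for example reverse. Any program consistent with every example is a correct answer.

reverse | map_add(-6) | filter_gt(-7) | sum

Check, running the answer program on each example:
  [-35, -12, 48, 3, -7] -> [-7, 3, 48, -12, -35] -> [-13, -3, 42, -18, -41] -> [-3, 42] -> 39
  [23, 5, 36, 46, 48, 24, 46, 32, -22] -> [-22, 32, 46, 24, 48, 46, 36, 5, 23] -> [-28, 26, 40, 18, 42, 40, 30, -1, 17] -> [26, 40, 18, 42, 40, 30, -1, 17] -> 212
  [23, -3, -13, -23, -25, -25, 39, 5, -22] -> [-22, 5, 39, -25, -25, -23, -13, -3, 23] -> [-28, -1, 33, -31, -31, -29, -19, -9, 17] -> [-1, 33, 17] -> 49
  [-33, -35, -4, -5, 20, -32, -40, 15, 35, -18] -> [-18, 35, 15, -40, -32, 20, -5, -4, -35, -33] -> [-24, 29, 9, -46, -38, 14, -11, -10, -41, -39] -> [29, 9, 14] -> 52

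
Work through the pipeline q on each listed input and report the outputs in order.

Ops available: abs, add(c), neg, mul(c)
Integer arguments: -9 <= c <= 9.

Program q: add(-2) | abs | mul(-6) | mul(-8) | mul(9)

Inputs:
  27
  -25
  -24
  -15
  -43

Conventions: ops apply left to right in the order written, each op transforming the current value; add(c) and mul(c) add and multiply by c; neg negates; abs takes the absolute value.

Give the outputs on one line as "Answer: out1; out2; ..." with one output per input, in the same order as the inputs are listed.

Execution, op by op:
  27 -> 25 -> 25 -> -150 -> 1200 -> 10800
  -25 -> -27 -> 27 -> -162 -> 1296 -> 11664
  -24 -> -26 -> 26 -> -156 -> 1248 -> 11232
  -15 -> -17 -> 17 -> -102 -> 816 -> 7344
  -43 -> -45 -> 45 -> -270 -> 2160 -> 19440

10800; 11664; 11232; 7344; 19440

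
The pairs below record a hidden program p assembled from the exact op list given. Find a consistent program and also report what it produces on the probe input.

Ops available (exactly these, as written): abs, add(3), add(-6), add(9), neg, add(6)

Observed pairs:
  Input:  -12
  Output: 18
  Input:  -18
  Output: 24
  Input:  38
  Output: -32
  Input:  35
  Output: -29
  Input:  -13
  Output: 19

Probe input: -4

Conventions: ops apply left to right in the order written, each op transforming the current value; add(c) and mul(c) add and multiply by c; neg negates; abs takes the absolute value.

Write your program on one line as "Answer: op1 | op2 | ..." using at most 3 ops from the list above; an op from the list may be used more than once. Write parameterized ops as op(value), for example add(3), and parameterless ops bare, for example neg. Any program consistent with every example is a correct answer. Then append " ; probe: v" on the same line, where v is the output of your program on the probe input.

neg | add(6) ; probe: 10

Check, running the answer program on each example:
  -12 -> 12 -> 18
  -18 -> 18 -> 24
  38 -> -38 -> -32
  35 -> -35 -> -29
  -13 -> 13 -> 19
  probe: -4 -> 4 -> 10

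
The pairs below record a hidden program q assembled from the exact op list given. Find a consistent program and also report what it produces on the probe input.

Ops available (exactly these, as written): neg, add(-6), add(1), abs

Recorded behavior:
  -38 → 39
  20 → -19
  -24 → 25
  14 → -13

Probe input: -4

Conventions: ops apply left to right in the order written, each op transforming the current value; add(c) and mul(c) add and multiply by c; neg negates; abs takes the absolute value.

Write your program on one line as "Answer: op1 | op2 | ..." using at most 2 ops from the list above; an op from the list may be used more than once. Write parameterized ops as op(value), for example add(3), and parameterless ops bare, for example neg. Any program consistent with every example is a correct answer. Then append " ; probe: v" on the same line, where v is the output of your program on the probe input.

neg | add(1) ; probe: 5

Check, running the answer program on each example:
  -38 -> 38 -> 39
  20 -> -20 -> -19
  -24 -> 24 -> 25
  14 -> -14 -> -13
  probe: -4 -> 4 -> 5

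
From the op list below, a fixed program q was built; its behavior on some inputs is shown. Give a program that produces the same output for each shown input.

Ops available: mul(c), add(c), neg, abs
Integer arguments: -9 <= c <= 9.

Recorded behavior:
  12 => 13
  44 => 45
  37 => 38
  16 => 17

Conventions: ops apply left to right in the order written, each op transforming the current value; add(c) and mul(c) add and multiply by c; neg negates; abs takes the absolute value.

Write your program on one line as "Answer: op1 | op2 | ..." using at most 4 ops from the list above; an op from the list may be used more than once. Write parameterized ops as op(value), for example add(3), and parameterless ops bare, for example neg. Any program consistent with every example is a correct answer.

neg | add(-7) | add(6) | abs

Check, running the answer program on each example:
  12 -> -12 -> -19 -> -13 -> 13
  44 -> -44 -> -51 -> -45 -> 45
  37 -> -37 -> -44 -> -38 -> 38
  16 -> -16 -> -23 -> -17 -> 17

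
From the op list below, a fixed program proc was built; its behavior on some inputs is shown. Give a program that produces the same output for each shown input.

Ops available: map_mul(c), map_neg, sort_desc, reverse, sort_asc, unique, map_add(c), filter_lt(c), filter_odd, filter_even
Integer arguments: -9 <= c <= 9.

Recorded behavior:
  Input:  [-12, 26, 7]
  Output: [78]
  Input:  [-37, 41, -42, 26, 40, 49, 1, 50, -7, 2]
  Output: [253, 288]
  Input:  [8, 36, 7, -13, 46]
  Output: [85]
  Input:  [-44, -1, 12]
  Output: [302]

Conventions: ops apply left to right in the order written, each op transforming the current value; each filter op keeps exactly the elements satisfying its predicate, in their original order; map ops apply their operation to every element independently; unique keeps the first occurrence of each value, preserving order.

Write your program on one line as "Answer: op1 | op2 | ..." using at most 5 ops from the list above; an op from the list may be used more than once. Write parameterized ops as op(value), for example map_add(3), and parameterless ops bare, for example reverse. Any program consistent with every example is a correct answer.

filter_lt(-8) | map_mul(-7) | map_add(-2) | map_add(-4)

Check, running the answer program on each example:
  [-12, 26, 7] -> [-12] -> [84] -> [82] -> [78]
  [-37, 41, -42, 26, 40, 49, 1, 50, -7, 2] -> [-37, -42] -> [259, 294] -> [257, 292] -> [253, 288]
  [8, 36, 7, -13, 46] -> [-13] -> [91] -> [89] -> [85]
  [-44, -1, 12] -> [-44] -> [308] -> [306] -> [302]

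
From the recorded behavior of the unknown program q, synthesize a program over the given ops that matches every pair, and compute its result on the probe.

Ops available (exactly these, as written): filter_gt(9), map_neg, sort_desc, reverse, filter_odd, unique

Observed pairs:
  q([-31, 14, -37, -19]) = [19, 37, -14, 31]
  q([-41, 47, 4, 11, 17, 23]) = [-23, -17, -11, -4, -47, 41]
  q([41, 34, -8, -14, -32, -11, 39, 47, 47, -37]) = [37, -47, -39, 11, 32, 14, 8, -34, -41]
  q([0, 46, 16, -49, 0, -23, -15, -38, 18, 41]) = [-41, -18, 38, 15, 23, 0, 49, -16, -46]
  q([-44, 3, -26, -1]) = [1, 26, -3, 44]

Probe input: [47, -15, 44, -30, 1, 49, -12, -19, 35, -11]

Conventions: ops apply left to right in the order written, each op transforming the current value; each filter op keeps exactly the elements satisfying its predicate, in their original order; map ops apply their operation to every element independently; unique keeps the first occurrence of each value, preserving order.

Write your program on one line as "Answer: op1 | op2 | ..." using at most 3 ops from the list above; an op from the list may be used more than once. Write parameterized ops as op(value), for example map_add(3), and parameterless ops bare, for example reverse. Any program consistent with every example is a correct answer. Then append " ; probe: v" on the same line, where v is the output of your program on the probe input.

reverse | map_neg | unique ; probe: [11, -35, 19, 12, -49, -1, 30, -44, 15, -47]

Check, running the answer program on each example:
  [-31, 14, -37, -19] -> [-19, -37, 14, -31] -> [19, 37, -14, 31] -> [19, 37, -14, 31]
  [-41, 47, 4, 11, 17, 23] -> [23, 17, 11, 4, 47, -41] -> [-23, -17, -11, -4, -47, 41] -> [-23, -17, -11, -4, -47, 41]
  [41, 34, -8, -14, -32, -11, 39, 47, 47, -37] -> [-37, 47, 47, 39, -11, -32, -14, -8, 34, 41] -> [37, -47, -47, -39, 11, 32, 14, 8, -34, -41] -> [37, -47, -39, 11, 32, 14, 8, -34, -41]
  [0, 46, 16, -49, 0, -23, -15, -38, 18, 41] -> [41, 18, -38, -15, -23, 0, -49, 16, 46, 0] -> [-41, -18, 38, 15, 23, 0, 49, -16, -46, 0] -> [-41, -18, 38, 15, 23, 0, 49, -16, -46]
  [-44, 3, -26, -1] -> [-1, -26, 3, -44] -> [1, 26, -3, 44] -> [1, 26, -3, 44]
  probe: [47, -15, 44, -30, 1, 49, -12, -19, 35, -11] -> [-11, 35, -19, -12, 49, 1, -30, 44, -15, 47] -> [11, -35, 19, 12, -49, -1, 30, -44, 15, -47] -> [11, -35, 19, 12, -49, -1, 30, -44, 15, -47]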